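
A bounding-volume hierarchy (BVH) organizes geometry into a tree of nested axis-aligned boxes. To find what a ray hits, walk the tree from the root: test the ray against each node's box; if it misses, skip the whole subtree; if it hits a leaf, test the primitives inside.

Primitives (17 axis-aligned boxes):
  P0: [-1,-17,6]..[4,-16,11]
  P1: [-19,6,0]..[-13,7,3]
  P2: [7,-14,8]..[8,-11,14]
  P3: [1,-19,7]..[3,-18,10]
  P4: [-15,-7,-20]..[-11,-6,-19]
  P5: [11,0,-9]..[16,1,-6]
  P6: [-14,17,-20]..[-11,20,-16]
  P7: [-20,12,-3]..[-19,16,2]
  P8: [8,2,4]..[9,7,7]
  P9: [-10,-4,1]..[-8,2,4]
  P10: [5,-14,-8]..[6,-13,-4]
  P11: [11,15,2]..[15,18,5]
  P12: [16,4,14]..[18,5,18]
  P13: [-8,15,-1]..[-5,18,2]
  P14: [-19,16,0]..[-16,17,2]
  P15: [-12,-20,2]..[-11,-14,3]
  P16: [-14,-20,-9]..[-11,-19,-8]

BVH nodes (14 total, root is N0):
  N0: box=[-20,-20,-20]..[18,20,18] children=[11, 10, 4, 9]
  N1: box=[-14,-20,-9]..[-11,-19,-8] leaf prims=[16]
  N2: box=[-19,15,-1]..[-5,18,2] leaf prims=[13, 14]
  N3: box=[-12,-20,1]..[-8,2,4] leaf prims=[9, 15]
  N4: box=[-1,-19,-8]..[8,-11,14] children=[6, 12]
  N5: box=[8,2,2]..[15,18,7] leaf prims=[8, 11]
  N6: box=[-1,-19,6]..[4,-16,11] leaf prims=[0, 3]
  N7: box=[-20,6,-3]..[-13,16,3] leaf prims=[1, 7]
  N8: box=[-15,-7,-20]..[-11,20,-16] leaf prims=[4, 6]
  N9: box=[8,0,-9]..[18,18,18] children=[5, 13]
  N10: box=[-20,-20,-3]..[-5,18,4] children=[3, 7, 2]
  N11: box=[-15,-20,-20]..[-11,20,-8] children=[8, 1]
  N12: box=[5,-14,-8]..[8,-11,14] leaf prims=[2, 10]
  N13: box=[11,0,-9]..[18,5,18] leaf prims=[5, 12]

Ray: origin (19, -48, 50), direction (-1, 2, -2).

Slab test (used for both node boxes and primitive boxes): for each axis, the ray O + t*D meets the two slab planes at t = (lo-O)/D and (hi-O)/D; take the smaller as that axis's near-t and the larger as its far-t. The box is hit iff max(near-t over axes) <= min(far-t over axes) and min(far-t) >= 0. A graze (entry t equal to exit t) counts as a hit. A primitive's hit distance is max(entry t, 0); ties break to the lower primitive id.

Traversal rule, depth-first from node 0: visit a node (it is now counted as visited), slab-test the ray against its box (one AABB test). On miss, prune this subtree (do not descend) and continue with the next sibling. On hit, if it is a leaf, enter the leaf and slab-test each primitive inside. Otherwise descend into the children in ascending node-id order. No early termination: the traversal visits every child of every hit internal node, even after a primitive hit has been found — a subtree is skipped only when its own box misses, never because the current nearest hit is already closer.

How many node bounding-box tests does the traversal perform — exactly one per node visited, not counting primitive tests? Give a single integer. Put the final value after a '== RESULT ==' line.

Walk:
N0 x:[1,39] y:[14,34] z:[16,35] -> hit [16,34], descend [4, 9, 10, 11]
  N4 x:[11,20] y:[29/2,37/2] z:[18,29] -> hit [18,37/2], descend [6, 12]
    N6 x:[15,20] y:[29/2,16] z:[39/2,22] -> miss, prune
    N12 x:[11,14] y:[17,37/2] z:[18,29] -> miss, prune
  N9 x:[1,11] y:[24,33] z:[16,59/2] -> miss, prune
  N10 x:[24,39] y:[14,33] z:[23,53/2] -> hit [24,53/2], descend [2, 3, 7]
    N2 x:[24,38] y:[63/2,33] z:[24,51/2] -> miss, prune
    N3 x:[27,31] y:[14,25] z:[23,49/2] -> miss, prune
    N7 x:[32,39] y:[27,32] z:[47/2,53/2] -> miss, prune
  N11 x:[30,34] y:[14,34] z:[29,35] -> hit [30,34], descend [1, 8]
    N1 x:[30,33] y:[14,29/2] z:[29,59/2] -> miss, prune
    N8 x:[30,34] y:[41/2,34] z:[33,35] -> hit [33,34] leaf, test {P4(miss), P6@t=33}

12 AABB tests over nodes [0, 4, 6, 12, 9, 10, 2, 3, 7, 11, 1, 8]; 1 leaf entered; closest P6.

== RESULT ==
12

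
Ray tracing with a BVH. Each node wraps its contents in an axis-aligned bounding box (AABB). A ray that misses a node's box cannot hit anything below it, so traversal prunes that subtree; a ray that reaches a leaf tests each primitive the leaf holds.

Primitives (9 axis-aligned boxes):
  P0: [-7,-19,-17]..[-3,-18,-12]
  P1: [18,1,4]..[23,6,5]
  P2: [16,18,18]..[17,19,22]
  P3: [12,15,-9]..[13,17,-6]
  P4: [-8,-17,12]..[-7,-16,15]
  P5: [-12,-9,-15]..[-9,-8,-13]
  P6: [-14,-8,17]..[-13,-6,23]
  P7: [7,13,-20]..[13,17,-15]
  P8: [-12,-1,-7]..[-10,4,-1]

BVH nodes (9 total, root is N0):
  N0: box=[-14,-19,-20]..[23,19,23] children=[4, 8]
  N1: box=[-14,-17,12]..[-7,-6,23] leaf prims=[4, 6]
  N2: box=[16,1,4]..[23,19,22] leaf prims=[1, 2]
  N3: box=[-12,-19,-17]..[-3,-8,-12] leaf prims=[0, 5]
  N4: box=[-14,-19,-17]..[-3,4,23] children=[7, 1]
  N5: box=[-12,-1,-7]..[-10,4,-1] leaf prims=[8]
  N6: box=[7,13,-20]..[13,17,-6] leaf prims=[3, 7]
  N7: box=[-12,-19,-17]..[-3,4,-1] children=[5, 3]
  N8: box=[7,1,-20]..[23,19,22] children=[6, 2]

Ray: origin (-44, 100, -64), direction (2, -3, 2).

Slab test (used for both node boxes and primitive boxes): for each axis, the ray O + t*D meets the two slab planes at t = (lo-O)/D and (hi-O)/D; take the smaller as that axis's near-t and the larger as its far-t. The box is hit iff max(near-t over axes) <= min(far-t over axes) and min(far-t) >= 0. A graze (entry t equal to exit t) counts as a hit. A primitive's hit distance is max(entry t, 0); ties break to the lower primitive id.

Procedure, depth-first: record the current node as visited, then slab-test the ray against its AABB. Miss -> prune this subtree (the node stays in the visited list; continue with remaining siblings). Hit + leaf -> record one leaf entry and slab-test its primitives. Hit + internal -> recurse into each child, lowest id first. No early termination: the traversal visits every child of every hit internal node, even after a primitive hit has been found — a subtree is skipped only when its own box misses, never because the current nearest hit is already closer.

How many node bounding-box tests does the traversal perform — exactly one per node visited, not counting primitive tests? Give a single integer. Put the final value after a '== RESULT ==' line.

Trace the traversal:
N0 x:[15,67/2] y:[27,119/3] z:[22,87/2] -> hit [27,67/2], descend [4, 8]
  N4 x:[15,41/2] y:[32,119/3] z:[47/2,87/2] -> miss, prune
  N8 x:[51/2,67/2] y:[27,33] z:[22,43] -> hit [27,33], descend [2, 6]
    N2 x:[30,67/2] y:[27,33] z:[34,43] -> miss, prune
    N6 x:[51/2,57/2] y:[83/3,29] z:[22,29] -> hit [83/3,57/2] leaf, test {P3@t=28, P7(miss)}

Visited [0, 4, 8, 2, 6]. Tests: 5 box, 1 leaf. Nearest: P3.

== RESULT ==
5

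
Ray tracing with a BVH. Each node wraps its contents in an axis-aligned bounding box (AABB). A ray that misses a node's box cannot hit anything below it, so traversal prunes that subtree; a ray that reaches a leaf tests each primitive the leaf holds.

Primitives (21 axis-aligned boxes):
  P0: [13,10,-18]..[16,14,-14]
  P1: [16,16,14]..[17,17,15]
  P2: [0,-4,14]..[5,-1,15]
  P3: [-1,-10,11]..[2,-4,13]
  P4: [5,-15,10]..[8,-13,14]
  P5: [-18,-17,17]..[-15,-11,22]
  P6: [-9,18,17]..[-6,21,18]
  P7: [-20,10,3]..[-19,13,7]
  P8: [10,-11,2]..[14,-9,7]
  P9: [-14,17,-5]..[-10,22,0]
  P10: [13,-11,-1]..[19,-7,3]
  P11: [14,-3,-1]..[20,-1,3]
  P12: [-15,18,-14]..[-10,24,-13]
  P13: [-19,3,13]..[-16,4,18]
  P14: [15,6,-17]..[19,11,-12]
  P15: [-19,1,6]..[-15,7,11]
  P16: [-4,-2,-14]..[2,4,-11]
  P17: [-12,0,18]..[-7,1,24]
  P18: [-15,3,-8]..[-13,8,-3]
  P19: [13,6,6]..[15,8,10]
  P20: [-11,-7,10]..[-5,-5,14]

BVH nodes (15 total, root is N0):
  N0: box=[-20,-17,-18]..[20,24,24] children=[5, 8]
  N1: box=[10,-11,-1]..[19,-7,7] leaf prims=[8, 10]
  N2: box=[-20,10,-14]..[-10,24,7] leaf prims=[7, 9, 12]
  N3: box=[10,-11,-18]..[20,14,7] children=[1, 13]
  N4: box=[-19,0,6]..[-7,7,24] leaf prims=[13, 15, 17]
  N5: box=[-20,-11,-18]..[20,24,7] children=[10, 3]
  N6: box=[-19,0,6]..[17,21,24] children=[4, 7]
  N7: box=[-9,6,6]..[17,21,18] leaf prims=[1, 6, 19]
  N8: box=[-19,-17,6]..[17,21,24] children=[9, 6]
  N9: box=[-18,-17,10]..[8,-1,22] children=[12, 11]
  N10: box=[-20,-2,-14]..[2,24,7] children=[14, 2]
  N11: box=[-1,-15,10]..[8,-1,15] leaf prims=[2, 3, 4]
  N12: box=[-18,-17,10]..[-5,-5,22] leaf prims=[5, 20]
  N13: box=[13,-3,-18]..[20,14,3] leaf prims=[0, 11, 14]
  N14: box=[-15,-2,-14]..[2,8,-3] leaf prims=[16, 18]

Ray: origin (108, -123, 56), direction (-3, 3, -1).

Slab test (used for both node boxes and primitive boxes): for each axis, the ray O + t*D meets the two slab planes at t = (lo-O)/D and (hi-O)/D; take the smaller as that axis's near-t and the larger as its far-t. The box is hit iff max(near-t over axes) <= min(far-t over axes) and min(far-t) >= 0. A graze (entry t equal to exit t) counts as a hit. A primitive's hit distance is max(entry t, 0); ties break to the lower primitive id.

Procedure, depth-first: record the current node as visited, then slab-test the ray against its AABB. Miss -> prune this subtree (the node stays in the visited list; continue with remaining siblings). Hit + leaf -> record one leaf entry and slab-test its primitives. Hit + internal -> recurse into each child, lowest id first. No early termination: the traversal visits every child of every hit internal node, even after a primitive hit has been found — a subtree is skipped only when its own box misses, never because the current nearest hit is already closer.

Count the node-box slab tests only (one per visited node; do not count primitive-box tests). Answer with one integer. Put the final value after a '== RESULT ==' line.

Trace the traversal:
N0 x:[88/3,128/3] y:[106/3,49] z:[32,74] -> hit [106/3,128/3], descend [5, 8]
  N5 x:[88/3,128/3] y:[112/3,49] z:[49,74] -> miss, prune
  N8 x:[91/3,127/3] y:[106/3,48] z:[32,50] -> hit [106/3,127/3], descend [6, 9]
    N6 x:[91/3,127/3] y:[41,48] z:[32,50] -> hit [41,127/3], descend [4, 7]
      N4 x:[115/3,127/3] y:[41,130/3] z:[32,50] -> hit [41,127/3] leaf, test {P13@t=42, P15(miss), P17(miss)}
      N7 x:[91/3,39] y:[43,48] z:[38,50] -> miss, prune
    N9 x:[100/3,42] y:[106/3,122/3] z:[34,46] -> hit [106/3,122/3], descend [11, 12]
      N11 x:[100/3,109/3] y:[36,122/3] z:[41,46] -> miss, prune
      N12 x:[113/3,42] y:[106/3,118/3] z:[34,46] -> hit [113/3,118/3] leaf, test {P5(miss), P20(miss)}

Summary -> nodes [0, 5, 8, 6, 4, 7, 9, 11, 12]; box-tests=9; leaf-entries=2; first=P13

== RESULT ==
9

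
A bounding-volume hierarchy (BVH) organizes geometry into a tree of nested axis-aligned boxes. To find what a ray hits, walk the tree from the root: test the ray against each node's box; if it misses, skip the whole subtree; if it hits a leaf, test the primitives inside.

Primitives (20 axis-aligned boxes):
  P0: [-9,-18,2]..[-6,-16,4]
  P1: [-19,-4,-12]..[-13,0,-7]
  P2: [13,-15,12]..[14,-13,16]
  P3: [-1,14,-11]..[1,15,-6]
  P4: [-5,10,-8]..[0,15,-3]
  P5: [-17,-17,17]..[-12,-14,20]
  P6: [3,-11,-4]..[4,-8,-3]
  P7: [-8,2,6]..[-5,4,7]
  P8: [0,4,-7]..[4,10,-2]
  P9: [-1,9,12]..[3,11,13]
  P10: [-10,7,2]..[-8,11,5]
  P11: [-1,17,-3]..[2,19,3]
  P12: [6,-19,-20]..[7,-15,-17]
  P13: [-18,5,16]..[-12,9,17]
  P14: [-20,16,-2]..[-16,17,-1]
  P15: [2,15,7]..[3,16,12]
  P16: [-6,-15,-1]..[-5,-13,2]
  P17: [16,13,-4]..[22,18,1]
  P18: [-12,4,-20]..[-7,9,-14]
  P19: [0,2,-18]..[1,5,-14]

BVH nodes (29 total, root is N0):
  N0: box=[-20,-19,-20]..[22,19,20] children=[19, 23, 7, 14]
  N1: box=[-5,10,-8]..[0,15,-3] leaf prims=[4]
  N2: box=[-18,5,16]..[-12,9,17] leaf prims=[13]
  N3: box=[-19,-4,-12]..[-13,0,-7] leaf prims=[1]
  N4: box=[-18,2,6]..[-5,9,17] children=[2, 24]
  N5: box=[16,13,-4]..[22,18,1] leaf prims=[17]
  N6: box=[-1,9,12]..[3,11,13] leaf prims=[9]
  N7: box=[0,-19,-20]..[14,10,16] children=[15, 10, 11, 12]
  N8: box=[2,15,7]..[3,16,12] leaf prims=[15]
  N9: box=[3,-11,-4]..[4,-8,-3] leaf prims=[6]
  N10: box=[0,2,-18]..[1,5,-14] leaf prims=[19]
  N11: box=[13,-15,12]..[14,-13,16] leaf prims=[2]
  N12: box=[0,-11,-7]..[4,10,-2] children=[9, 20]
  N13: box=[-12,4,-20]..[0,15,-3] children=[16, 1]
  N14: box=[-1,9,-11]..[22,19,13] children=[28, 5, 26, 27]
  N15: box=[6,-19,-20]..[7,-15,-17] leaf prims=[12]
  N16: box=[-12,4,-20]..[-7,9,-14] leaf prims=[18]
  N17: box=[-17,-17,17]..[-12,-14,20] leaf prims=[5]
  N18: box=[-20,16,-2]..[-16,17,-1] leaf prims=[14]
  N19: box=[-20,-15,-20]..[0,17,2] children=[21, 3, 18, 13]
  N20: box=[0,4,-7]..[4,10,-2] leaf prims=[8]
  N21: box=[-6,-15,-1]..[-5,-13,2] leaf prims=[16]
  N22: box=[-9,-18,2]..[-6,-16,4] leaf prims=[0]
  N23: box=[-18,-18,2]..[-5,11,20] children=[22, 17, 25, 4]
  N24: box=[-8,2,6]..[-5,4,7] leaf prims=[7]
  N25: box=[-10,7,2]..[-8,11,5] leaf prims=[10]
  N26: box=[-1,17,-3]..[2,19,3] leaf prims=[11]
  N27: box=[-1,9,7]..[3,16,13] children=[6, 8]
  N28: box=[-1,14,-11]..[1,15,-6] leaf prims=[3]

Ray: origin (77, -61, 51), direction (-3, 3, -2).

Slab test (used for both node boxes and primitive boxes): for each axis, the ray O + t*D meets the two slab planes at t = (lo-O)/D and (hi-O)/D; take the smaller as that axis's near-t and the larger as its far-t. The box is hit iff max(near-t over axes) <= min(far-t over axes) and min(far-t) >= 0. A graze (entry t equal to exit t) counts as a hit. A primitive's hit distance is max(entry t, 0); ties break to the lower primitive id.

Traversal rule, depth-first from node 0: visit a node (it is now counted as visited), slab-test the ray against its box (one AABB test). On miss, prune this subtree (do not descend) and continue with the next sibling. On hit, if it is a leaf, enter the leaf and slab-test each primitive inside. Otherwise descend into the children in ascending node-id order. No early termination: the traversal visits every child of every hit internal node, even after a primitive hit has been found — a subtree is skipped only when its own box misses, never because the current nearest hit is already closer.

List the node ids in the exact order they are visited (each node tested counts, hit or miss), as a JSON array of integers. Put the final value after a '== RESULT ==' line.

Walk:
N0 x:[55/3,97/3] y:[14,80/3] z:[31/2,71/2] -> hit [55/3,80/3], descend [7, 14, 19, 23]
  N7 x:[21,77/3] y:[14,71/3] z:[35/2,71/2] -> hit [21,71/3], descend [10, 11, 12, 15]
    N10 x:[76/3,77/3] y:[21,22] z:[65/2,69/2] -> miss, prune
    N11 x:[21,64/3] y:[46/3,16] z:[35/2,39/2] -> miss, prune
    N12 x:[73/3,77/3] y:[50/3,71/3] z:[53/2,29] -> miss, prune
    N15 x:[70/3,71/3] y:[14,46/3] z:[34,71/2] -> miss, prune
  N14 x:[55/3,26] y:[70/3,80/3] z:[19,31] -> hit [70/3,26], descend [5, 26, 27, 28]
    N5 x:[55/3,61/3] y:[74/3,79/3] z:[25,55/2] -> miss, prune
    N26 x:[25,26] y:[26,80/3] z:[24,27] -> hit [26,26] leaf, test {P11@t=26}
    N27 x:[74/3,26] y:[70/3,77/3] z:[19,22] -> miss, prune
    N28 x:[76/3,26] y:[25,76/3] z:[57/2,31] -> miss, prune
  N19 x:[77/3,97/3] y:[46/3,26] z:[49/2,71/2] -> hit [77/3,26], descend [3, 13, 18, 21]
    N3 x:[30,32] y:[19,61/3] z:[29,63/2] -> miss, prune
    N13 x:[77/3,89/3] y:[65/3,76/3] z:[27,71/2] -> miss, prune
    N18 x:[31,97/3] y:[77/3,26] z:[26,53/2] -> miss, prune
    N21 x:[82/3,83/3] y:[46/3,16] z:[49/2,26] -> miss, prune
  N23 x:[82/3,95/3] y:[43/3,24] z:[31/2,49/2] -> miss, prune

17 AABB tests over nodes [0, 7, 10, 11, 12, 15, 14, 5, 26, 27, 28, 19, 3, 13, 18, 21, 23]; 1 leaf entered; closest P11.

== RESULT ==
[0, 7, 10, 11, 12, 15, 14, 5, 26, 27, 28, 19, 3, 13, 18, 21, 23]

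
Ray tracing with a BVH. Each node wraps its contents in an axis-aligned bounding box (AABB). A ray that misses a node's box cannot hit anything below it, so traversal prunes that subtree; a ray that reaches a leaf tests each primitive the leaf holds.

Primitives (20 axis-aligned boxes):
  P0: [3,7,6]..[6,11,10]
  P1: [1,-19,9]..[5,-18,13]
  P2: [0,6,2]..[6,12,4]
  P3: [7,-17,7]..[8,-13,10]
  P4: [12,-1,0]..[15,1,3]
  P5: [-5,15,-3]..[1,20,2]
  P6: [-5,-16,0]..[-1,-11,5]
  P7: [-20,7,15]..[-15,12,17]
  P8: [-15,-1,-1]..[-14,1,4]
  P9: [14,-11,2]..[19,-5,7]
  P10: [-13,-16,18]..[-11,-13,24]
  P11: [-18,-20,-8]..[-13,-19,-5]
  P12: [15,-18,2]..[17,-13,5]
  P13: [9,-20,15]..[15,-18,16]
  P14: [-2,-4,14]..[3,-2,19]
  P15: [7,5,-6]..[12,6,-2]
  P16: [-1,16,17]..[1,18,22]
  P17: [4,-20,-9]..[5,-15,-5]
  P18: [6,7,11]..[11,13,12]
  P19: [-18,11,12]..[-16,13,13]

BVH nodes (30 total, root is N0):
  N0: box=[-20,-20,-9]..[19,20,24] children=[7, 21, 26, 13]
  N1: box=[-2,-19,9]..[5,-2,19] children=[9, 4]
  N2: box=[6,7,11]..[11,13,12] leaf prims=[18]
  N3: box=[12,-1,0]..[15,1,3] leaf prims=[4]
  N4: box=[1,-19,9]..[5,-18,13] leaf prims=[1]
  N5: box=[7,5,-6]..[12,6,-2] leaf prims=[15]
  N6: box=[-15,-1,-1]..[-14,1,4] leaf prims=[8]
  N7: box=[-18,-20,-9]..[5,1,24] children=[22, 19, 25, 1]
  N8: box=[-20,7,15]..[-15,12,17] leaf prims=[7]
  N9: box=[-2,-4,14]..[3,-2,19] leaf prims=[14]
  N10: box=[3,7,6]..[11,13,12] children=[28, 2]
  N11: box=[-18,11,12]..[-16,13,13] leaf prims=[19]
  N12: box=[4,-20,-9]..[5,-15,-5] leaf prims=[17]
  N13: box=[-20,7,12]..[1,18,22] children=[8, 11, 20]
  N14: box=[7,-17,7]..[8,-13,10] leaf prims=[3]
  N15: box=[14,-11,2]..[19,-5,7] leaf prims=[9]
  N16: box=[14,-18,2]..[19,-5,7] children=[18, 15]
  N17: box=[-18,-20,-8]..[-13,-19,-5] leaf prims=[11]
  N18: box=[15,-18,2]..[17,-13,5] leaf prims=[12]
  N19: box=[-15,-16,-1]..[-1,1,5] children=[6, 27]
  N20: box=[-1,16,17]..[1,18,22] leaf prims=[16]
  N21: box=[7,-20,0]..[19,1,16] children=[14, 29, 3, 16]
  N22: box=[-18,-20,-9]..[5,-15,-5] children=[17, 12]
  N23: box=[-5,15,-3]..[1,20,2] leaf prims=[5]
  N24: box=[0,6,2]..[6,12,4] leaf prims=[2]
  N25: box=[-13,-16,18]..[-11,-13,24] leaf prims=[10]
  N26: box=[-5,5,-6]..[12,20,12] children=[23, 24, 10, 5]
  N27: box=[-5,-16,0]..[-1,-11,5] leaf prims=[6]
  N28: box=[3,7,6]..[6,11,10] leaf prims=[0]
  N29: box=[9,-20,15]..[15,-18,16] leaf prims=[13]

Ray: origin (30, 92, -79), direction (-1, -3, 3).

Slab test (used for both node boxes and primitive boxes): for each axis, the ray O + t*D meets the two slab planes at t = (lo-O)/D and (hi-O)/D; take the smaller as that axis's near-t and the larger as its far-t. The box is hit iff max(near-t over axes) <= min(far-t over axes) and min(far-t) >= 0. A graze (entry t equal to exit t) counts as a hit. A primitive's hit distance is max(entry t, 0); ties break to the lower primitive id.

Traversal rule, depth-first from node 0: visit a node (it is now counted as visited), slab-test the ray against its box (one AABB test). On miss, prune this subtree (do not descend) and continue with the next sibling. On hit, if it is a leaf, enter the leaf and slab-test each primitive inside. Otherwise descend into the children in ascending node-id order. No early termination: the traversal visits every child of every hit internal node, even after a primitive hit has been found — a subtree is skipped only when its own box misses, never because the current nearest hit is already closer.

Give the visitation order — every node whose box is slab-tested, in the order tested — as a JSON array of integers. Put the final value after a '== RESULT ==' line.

Trace the traversal:
N0 x:[11,50] y:[24,112/3] z:[70/3,103/3] -> hit [24,103/3], descend [7, 13, 21, 26]
  N7 x:[25,48] y:[91/3,112/3] z:[70/3,103/3] -> hit [91/3,103/3], descend [1, 19, 22, 25]
    N1 x:[25,32] y:[94/3,37] z:[88/3,98/3] -> hit [94/3,32], descend [4, 9]
      N4 x:[25,29] y:[110/3,37] z:[88/3,92/3] -> miss, prune
      N9 x:[27,32] y:[94/3,32] z:[31,98/3] -> hit [94/3,32] leaf, test {P14@t=94/3}
    N19 x:[31,45] y:[91/3,36] z:[26,28] -> miss, prune
    N22 x:[25,48] y:[107/3,112/3] z:[70/3,74/3] -> miss, prune
    N25 x:[41,43] y:[35,36] z:[97/3,103/3] -> miss, prune
  N13 x:[29,50] y:[74/3,85/3] z:[91/3,101/3] -> miss, prune
  N21 x:[11,23] y:[91/3,112/3] z:[79/3,95/3] -> miss, prune
  N26 x:[18,35] y:[24,29] z:[73/3,91/3] -> hit [73/3,29], descend [5, 10, 23, 24]
    N5 x:[18,23] y:[86/3,29] z:[73/3,77/3] -> miss, prune
    N10 x:[19,27] y:[79/3,85/3] z:[85/3,91/3] -> miss, prune
    N23 x:[29,35] y:[24,77/3] z:[76/3,27] -> miss, prune
    N24 x:[24,30] y:[80/3,86/3] z:[27,83/3] -> hit [27,83/3] leaf, test {P2@t=27}

15 AABB tests over nodes [0, 7, 1, 4, 9, 19, 22, 25, 13, 21, 26, 5, 10, 23, 24]; 2 leaves entered; closest P2.

== RESULT ==
[0, 7, 1, 4, 9, 19, 22, 25, 13, 21, 26, 5, 10, 23, 24]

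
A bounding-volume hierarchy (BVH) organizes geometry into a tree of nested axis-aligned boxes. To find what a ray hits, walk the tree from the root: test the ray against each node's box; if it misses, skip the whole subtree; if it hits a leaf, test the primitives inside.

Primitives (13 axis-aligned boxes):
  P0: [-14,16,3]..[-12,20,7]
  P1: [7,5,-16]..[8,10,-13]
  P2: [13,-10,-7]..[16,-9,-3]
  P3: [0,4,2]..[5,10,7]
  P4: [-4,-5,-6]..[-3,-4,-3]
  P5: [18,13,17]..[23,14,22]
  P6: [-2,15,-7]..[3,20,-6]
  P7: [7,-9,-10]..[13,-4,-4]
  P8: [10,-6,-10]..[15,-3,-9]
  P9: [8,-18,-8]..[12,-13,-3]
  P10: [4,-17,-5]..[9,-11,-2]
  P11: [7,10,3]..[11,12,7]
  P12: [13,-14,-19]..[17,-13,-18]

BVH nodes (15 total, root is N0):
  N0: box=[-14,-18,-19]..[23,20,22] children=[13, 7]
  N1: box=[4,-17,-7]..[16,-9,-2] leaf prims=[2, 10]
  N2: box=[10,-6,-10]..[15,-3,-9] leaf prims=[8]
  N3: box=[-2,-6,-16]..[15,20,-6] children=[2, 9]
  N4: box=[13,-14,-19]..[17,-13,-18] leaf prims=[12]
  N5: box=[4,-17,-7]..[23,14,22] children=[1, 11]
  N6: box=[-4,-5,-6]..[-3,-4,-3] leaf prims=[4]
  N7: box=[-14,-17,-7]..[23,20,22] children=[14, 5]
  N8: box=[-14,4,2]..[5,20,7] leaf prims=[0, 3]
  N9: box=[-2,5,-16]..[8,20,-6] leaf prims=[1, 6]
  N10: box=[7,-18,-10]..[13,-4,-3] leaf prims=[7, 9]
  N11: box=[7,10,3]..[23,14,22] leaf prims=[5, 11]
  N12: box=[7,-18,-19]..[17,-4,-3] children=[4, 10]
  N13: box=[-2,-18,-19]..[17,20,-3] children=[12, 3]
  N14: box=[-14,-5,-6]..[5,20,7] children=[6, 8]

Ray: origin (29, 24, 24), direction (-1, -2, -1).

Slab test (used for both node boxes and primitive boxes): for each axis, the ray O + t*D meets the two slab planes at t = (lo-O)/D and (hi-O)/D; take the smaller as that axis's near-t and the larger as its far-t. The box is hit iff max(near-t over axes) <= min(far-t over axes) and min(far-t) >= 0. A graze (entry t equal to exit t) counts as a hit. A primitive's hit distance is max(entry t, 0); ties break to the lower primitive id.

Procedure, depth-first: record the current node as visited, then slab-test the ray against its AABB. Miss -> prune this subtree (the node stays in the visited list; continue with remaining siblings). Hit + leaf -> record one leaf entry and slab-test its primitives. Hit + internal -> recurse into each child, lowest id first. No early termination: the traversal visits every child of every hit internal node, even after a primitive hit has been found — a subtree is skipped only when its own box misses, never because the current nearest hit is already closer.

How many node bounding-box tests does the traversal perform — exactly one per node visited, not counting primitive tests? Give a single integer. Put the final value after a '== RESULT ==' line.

Trace the traversal:
N0 x:[6,43] y:[2,21] z:[2,43] -> hit [6,21], descend [7, 13]
  N7 x:[6,43] y:[2,41/2] z:[2,31] -> hit [6,41/2], descend [5, 14]
    N5 x:[6,25] y:[5,41/2] z:[2,31] -> hit [6,41/2], descend [1, 11]
      N1 x:[13,25] y:[33/2,41/2] z:[26,31] -> miss, prune
      N11 x:[6,22] y:[5,7] z:[2,21] -> hit [6,7] leaf, test {P5(miss), P11(miss)}
    N14 x:[24,43] y:[2,29/2] z:[17,30] -> miss, prune
  N13 x:[12,31] y:[2,21] z:[27,43] -> miss, prune

7 AABB tests over nodes [0, 7, 5, 1, 11, 14, 13]; 1 leaf entered; closest miss.

== RESULT ==
7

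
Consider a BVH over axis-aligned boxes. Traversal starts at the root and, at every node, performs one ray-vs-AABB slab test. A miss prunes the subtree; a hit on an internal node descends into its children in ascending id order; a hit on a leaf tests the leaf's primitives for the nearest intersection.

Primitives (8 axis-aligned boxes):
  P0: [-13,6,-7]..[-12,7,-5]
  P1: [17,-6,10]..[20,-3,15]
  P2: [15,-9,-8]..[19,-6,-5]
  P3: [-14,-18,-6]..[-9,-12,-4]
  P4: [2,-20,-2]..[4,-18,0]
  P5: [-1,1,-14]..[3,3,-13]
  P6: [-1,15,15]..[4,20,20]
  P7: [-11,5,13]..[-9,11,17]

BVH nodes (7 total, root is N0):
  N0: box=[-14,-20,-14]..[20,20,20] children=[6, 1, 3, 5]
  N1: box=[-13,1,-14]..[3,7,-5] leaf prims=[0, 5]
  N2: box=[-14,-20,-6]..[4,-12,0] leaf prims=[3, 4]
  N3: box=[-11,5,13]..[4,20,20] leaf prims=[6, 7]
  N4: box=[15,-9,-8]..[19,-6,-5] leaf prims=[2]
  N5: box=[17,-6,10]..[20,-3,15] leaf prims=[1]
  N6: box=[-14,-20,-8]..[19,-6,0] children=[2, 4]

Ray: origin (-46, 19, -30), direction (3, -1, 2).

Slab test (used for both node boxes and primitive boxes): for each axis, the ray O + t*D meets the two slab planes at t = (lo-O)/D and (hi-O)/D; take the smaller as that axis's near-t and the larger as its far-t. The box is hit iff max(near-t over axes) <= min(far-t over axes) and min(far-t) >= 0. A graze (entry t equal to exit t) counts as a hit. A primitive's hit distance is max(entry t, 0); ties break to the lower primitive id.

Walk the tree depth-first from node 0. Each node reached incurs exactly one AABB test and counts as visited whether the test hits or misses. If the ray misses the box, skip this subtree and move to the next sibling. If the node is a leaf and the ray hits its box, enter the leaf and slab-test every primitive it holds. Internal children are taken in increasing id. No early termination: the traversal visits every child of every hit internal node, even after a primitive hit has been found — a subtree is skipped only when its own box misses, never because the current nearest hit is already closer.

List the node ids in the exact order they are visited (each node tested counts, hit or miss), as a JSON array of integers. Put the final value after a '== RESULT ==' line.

Traverse from the root:
N0 x:[32/3,22] y:[-1,39] z:[8,25] -> hit [32/3,22], descend [1, 3, 5, 6]
  N1 x:[11,49/3] y:[12,18] z:[8,25/2] -> hit [12,25/2] leaf, test {P0(miss), P5(miss)}
  N3 x:[35/3,50/3] y:[-1,14] z:[43/2,25] -> miss, prune
  N5 x:[21,22] y:[22,25] z:[20,45/2] -> hit [22,22] leaf, test {P1@t=22}
  N6 x:[32/3,65/3] y:[25,39] z:[11,15] -> miss, prune

order=[0, 1, 3, 5, 6]  |boxes|=5  |leaves|=2  hit=P1

== RESULT ==
[0, 1, 3, 5, 6]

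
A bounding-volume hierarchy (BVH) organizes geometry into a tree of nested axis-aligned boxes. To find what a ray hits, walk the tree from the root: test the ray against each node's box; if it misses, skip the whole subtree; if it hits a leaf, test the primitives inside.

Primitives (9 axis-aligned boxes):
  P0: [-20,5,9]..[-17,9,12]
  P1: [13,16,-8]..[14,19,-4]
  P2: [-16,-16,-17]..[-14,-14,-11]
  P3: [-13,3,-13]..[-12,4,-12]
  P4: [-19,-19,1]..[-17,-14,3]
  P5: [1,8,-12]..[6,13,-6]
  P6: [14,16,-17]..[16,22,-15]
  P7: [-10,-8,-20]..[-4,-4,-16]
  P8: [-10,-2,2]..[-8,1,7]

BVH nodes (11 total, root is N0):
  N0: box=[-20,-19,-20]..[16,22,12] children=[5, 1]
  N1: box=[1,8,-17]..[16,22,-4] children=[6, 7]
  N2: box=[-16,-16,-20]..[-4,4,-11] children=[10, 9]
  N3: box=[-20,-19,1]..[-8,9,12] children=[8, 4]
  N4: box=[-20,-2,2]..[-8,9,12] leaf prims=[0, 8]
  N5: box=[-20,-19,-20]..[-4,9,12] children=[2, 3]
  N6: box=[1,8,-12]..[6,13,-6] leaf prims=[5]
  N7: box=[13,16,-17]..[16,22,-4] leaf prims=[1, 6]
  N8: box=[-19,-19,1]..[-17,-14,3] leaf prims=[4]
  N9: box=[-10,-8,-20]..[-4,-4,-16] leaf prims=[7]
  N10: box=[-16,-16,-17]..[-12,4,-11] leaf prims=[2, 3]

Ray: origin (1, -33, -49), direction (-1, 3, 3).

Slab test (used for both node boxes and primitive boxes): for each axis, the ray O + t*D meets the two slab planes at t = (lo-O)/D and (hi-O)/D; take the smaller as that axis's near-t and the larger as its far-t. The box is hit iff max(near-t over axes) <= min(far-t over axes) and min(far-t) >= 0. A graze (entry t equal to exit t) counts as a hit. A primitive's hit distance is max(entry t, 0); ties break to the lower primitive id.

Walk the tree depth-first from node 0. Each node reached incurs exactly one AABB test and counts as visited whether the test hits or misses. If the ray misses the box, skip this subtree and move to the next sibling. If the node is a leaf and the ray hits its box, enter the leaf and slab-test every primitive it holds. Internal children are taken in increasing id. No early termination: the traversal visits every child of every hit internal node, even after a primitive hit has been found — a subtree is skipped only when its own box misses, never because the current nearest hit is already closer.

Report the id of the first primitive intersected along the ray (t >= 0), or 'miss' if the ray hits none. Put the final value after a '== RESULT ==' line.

Walk:
N0 x:[-15,21] y:[14/3,55/3] z:[29/3,61/3] -> hit [29/3,55/3], descend [1, 5]
  N1 x:[-15,0] y:[41/3,55/3] z:[32/3,15] -> miss, prune
  N5 x:[5,21] y:[14/3,14] z:[29/3,61/3] -> hit [29/3,14], descend [2, 3]
    N2 x:[5,17] y:[17/3,37/3] z:[29/3,38/3] -> hit [29/3,37/3], descend [9, 10]
      N9 x:[5,11] y:[25/3,29/3] z:[29/3,11] -> hit [29/3,29/3] leaf, test {P7@t=29/3}
      N10 x:[13,17] y:[17/3,37/3] z:[32/3,38/3] -> miss, prune
    N3 x:[9,21] y:[14/3,14] z:[50/3,61/3] -> miss, prune

Visited [0, 1, 5, 2, 9, 10, 3]. Tests: 7 box, 1 leaf. Nearest: P7.

== RESULT ==
7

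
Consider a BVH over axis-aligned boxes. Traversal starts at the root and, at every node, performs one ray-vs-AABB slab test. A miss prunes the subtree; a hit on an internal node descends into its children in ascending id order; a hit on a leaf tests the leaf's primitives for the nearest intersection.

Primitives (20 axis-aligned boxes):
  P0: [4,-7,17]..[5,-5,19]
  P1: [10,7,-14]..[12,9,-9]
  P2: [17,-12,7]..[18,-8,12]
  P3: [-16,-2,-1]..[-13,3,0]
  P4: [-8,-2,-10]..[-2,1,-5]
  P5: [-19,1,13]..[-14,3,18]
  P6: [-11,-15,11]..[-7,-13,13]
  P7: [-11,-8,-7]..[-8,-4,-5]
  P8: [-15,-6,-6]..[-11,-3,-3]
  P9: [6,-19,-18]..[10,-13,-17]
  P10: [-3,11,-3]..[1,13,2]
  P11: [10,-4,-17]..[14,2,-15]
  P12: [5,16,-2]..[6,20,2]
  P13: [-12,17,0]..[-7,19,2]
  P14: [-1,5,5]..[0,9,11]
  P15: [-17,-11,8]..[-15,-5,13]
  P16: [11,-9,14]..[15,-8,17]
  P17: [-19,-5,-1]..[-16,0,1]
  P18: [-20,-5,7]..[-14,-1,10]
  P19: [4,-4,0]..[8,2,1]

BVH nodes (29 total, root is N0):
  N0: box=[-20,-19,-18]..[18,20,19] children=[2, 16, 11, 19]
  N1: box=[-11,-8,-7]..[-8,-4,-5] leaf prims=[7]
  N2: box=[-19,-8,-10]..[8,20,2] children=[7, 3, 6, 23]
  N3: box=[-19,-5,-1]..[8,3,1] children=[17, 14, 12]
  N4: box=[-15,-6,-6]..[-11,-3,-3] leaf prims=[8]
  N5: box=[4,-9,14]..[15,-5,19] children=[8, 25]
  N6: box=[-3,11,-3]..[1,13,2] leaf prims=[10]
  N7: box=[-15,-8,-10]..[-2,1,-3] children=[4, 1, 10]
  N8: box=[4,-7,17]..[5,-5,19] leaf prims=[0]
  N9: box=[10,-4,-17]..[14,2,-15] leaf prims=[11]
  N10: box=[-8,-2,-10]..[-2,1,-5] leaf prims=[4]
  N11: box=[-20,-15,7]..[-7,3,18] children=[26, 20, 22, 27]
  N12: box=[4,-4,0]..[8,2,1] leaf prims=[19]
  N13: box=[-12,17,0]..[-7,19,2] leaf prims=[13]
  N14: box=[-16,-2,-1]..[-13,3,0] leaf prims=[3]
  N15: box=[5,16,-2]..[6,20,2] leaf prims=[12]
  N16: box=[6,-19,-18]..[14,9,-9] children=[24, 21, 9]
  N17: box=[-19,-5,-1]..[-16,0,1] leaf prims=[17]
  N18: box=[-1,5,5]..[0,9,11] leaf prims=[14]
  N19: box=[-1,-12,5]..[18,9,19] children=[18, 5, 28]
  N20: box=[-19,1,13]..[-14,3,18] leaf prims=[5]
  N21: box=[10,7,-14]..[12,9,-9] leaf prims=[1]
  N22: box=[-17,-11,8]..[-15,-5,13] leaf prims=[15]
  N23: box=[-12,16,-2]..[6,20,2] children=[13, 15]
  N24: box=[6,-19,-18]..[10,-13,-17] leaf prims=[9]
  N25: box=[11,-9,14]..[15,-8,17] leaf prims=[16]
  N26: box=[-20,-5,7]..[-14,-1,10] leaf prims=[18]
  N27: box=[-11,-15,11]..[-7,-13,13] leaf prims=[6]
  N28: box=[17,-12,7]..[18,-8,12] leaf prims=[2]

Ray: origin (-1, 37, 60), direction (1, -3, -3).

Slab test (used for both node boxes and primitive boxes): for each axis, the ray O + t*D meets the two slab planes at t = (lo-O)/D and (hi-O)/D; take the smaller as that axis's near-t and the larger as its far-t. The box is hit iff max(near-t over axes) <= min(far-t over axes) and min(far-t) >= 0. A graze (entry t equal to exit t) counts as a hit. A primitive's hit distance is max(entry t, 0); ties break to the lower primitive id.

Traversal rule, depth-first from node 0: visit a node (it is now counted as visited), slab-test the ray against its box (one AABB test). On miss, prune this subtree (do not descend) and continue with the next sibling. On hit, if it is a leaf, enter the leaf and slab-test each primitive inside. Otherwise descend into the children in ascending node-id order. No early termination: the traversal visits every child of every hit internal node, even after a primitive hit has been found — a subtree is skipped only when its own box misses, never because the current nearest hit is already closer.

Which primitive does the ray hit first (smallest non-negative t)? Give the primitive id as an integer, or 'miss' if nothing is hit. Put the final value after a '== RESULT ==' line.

Walk:
N0 x:[-19,19] y:[17/3,56/3] z:[41/3,26] -> hit [41/3,56/3], descend [2, 11, 16, 19]
  N2 x:[-18,9] y:[17/3,15] z:[58/3,70/3] -> miss, prune
  N11 x:[-19,-6] y:[34/3,52/3] z:[14,53/3] -> miss, prune
  N16 x:[7,15] y:[28/3,56/3] z:[23,26] -> miss, prune
  N19 x:[0,19] y:[28/3,49/3] z:[41/3,55/3] -> hit [41/3,49/3], descend [5, 18, 28]
    N5 x:[5,16] y:[14,46/3] z:[41/3,46/3] -> hit [14,46/3], descend [8, 25]
      N8 x:[5,6] y:[14,44/3] z:[41/3,43/3] -> miss, prune
      N25 x:[12,16] y:[15,46/3] z:[43/3,46/3] -> hit [15,46/3] leaf, test {P16@t=15}
    N18 x:[0,1] y:[28/3,32/3] z:[49/3,55/3] -> miss, prune
    N28 x:[18,19] y:[15,49/3] z:[16,53/3] -> miss, prune

10 AABB tests over nodes [0, 2, 11, 16, 19, 5, 8, 25, 18, 28]; 1 leaf entered; closest P16.

== RESULT ==
16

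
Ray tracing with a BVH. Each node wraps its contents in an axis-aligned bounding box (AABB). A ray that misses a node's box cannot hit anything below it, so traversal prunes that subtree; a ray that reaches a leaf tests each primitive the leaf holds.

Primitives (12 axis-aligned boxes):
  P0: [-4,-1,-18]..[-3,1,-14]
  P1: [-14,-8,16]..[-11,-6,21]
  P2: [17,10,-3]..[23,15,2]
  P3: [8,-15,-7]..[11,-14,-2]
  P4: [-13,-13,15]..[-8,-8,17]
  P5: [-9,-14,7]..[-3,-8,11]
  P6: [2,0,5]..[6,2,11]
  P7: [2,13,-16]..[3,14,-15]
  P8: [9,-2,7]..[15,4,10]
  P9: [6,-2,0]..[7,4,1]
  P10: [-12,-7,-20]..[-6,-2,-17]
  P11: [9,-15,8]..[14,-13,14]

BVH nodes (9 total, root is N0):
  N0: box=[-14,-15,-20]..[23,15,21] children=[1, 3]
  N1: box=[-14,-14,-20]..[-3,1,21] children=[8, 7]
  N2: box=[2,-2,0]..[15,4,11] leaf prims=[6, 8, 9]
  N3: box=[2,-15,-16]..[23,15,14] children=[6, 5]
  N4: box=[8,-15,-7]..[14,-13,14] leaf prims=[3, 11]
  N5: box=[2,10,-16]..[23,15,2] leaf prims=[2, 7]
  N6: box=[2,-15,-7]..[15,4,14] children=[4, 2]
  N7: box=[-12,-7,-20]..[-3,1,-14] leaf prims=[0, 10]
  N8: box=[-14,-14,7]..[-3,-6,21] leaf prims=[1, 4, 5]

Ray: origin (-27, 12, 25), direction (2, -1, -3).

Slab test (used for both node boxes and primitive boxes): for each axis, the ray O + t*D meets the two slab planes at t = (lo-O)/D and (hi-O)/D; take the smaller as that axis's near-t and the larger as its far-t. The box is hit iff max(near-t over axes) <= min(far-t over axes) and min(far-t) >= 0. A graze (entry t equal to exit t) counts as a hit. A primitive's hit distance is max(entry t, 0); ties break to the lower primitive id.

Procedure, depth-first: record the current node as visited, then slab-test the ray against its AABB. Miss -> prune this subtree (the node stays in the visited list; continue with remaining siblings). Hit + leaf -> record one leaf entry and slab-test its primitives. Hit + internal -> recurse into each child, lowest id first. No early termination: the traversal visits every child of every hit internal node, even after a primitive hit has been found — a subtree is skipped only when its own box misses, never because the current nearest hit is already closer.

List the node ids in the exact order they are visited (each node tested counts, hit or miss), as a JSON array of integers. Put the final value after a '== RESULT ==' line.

Traverse from the root:
N0 x:[13/2,25] y:[-3,27] z:[4/3,15] -> hit [13/2,15], descend [1, 3]
  N1 x:[13/2,12] y:[11,26] z:[4/3,15] -> hit [11,12], descend [7, 8]
    N7 x:[15/2,12] y:[11,19] z:[13,15] -> miss, prune
    N8 x:[13/2,12] y:[18,26] z:[4/3,6] -> miss, prune
  N3 x:[29/2,25] y:[-3,27] z:[11/3,41/3] -> miss, prune

Visited [0, 1, 7, 8, 3]. Tests: 5 box, 0 leaf. Nearest: miss.

== RESULT ==
[0, 1, 7, 8, 3]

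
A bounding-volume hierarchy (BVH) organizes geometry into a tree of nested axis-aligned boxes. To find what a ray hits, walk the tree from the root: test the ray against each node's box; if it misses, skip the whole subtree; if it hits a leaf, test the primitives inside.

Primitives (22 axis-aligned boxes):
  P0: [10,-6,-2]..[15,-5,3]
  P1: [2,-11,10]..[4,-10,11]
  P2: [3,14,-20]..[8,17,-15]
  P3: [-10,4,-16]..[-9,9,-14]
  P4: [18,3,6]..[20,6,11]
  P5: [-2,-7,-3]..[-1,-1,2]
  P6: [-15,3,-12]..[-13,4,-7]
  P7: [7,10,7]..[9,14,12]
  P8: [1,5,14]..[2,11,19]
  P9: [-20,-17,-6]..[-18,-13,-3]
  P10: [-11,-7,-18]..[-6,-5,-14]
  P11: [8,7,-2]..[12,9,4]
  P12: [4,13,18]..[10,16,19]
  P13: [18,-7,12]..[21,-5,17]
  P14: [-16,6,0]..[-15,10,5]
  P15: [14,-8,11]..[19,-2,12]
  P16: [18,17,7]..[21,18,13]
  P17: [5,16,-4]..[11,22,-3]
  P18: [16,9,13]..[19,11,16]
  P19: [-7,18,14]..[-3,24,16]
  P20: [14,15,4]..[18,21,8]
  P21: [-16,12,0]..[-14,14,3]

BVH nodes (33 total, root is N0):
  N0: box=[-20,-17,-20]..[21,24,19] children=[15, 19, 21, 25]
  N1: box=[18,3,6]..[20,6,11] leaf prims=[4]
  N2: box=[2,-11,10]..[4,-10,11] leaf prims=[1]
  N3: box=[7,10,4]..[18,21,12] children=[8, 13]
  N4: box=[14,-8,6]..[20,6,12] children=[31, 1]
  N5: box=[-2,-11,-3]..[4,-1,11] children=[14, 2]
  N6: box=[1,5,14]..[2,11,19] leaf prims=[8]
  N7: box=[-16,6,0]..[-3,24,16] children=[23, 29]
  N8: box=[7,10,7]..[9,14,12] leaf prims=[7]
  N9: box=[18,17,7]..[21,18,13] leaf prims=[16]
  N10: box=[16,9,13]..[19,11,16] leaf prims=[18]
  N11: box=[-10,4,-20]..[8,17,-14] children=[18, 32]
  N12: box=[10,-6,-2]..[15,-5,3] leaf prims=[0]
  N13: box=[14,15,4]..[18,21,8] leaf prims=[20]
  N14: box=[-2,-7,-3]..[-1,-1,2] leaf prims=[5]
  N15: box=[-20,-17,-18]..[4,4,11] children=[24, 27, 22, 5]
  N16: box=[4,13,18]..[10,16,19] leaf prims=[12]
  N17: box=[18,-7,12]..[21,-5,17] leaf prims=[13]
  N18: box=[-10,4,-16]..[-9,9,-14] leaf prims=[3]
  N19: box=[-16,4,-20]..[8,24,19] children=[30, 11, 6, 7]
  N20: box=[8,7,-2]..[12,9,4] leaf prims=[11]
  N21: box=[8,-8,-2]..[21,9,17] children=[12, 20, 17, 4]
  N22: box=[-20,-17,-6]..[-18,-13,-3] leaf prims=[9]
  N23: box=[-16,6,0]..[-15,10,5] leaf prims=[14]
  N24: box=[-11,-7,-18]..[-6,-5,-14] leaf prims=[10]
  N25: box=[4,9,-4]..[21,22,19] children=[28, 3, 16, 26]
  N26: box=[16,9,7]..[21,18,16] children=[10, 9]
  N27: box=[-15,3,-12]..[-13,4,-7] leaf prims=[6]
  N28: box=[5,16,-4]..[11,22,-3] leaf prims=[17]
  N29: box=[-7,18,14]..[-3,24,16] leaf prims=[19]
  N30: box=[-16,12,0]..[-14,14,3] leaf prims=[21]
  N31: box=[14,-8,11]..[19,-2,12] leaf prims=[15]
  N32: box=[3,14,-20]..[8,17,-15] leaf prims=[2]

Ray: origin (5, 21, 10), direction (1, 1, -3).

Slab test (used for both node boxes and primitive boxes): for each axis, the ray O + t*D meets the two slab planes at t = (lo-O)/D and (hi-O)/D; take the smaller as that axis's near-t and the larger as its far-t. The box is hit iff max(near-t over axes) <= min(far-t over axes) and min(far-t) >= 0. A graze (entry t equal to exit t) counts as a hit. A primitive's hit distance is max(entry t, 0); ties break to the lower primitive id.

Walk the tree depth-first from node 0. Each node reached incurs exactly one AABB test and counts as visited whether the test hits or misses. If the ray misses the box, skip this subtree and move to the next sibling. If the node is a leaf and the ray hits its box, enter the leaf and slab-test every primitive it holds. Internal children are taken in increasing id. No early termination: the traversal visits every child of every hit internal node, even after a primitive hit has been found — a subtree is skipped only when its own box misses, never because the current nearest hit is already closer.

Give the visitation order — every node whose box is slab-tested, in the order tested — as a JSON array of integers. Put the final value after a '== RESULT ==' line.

Traverse from the root:
N0 x:[-25,16] y:[-38,3] z:[-3,10] -> hit [-3,3], descend [15, 19, 21, 25]
  N15 x:[-25,-1] y:[-38,-17] z:[-1/3,28/3] -> miss, prune
  N19 x:[-21,3] y:[-17,3] z:[-3,10] -> hit [-3,3], descend [6, 7, 11, 30]
    N6 x:[-4,-3] y:[-16,-10] z:[-3,-4/3] -> miss, prune
    N7 x:[-21,-8] y:[-15,3] z:[-2,10/3] -> miss, prune
    N11 x:[-15,3] y:[-17,-4] z:[8,10] -> miss, prune
    N30 x:[-21,-19] y:[-9,-7] z:[7/3,10/3] -> miss, prune
  N21 x:[3,16] y:[-29,-12] z:[-7/3,4] -> miss, prune
  N25 x:[-1,16] y:[-12,1] z:[-3,14/3] -> hit [-1,1], descend [3, 16, 26, 28]
    N3 x:[2,13] y:[-11,0] z:[-2/3,2] -> miss, prune
    N16 x:[-1,5] y:[-8,-5] z:[-3,-8/3] -> miss, prune
    N26 x:[11,16] y:[-12,-3] z:[-2,1] -> miss, prune
    N28 x:[0,6] y:[-5,1] z:[13/3,14/3] -> miss, prune

13 AABB tests over nodes [0, 15, 19, 6, 7, 11, 30, 21, 25, 3, 16, 26, 28]; 0 leaves entered; closest miss.

== RESULT ==
[0, 15, 19, 6, 7, 11, 30, 21, 25, 3, 16, 26, 28]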